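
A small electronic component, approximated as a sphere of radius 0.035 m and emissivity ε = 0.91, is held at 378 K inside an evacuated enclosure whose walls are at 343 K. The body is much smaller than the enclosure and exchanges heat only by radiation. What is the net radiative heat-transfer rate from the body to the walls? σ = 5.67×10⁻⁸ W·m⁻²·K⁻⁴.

For a small grey body in a large enclosure: P_net = εσA(T_body⁴ − T_wall⁴).
A = 4πr² = 0.01539 m²; T_body⁴ − T_wall⁴ = 2.042×10¹⁰ − 1.384×10¹⁰ = 6.575×10⁹ K⁴.
|P_net| = 0.91·5.67×10⁻⁸·0.01539·6.575×10⁹.

P_net ≈ 5.22 W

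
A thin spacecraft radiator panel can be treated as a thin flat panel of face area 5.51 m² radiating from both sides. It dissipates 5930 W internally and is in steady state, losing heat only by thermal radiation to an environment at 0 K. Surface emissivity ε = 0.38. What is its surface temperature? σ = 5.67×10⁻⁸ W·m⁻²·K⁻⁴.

T ≈ 398 K

Steady state: internal power = radiated power, P = εσA T⁴.
Radiating area A = 2·5.51 = 11.02 m².
T⁴ = P/(εσA) = 5930/(0.38·5.67×10⁻⁸·11.02) = 2.498×10¹⁰ K⁴.
T = (2.498×10¹⁰)^(1/4).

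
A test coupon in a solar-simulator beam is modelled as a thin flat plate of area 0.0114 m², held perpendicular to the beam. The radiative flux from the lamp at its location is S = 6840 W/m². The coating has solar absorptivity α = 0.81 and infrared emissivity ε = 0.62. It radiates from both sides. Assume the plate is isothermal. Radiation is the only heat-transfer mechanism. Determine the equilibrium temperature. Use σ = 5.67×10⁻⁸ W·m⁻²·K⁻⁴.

At equilibrium, absorbed power = emitted power.
Absorbing cross-section = A = 0.01140 m²; emitting surface = 2A = 0.02280 m² (ratio 2).
αS·A_cross = εσ·A_surf·T⁴  ⇒  T⁴ = αS/(ε·2σ).
T⁴ = 0.810·6840/(0.62·2·5.67×10⁻⁸) = 7.880×10¹⁰ K⁴.
T = (7.880×10¹⁰)^(1/4).

T ≈ 530 K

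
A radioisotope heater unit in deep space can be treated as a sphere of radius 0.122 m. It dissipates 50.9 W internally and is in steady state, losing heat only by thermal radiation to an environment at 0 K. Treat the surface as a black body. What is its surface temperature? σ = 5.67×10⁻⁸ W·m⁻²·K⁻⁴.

T ≈ 263 K

Steady state: internal power = radiated power, P = εσA T⁴.
Radiating area A = 4πr² = 0.1870 m².
T⁴ = P/(εσA) = 50.9/(1.0·5.67×10⁻⁸·0.1870) = 4.800×10⁹ K⁴.
T = (4.800×10⁹)^(1/4).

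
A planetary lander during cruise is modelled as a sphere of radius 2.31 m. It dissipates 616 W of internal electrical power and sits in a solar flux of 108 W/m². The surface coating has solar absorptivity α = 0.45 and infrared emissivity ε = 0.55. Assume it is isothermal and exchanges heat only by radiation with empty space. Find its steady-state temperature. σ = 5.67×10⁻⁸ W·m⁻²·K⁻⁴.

T ≈ 162 K

At steady state, absorbed solar power + internal power = radiated power.
Absorbed: α·S·A_cross = 0.45·108·16.76 = 814.7 W (cross-section πr²).
Total input = 814.7 + 616 = 1431 W.
Radiated: εσ·A_surf·T⁴ with A_surf = 4πr² = 67.06 m².
T⁴ = 1431/(0.55·5.67×10⁻⁸·67.06) = 6.842×10⁸ K⁴.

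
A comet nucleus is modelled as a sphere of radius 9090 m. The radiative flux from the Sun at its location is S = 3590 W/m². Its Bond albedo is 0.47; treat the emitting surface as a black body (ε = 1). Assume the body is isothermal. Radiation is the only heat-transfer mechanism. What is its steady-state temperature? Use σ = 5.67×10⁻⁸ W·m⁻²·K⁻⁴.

At equilibrium, absorbed power = emitted power.
Absorbing cross-section = πr² = 2.596×10⁸ m²; emitting surface = 4πr² = 1.038×10⁹ m² (ratio 4).
(1−a)S·A_cross = εσ·A_surf·T⁴  ⇒  T⁴ = (1−a)S/(4σ).
T⁴ = 0.530·3590/(4·5.67×10⁻⁸) = 8.389×10⁹ K⁴.
T = (8.389×10⁹)^(1/4).

T ≈ 303 K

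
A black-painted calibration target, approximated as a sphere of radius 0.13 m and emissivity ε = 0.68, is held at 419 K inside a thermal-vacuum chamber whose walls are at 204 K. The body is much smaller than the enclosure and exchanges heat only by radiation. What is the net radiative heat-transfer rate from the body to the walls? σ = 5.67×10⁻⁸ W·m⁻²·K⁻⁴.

P_net ≈ 238 W

For a small grey body in a large enclosure: P_net = εσA(T_body⁴ − T_wall⁴).
A = 4πr² = 0.2124 m²; T_body⁴ − T_wall⁴ = 3.082×10¹⁰ − 1.732×10⁹ = 2.909×10¹⁰ K⁴.
|P_net| = 0.68·5.67×10⁻⁸·0.2124·2.909×10¹⁰.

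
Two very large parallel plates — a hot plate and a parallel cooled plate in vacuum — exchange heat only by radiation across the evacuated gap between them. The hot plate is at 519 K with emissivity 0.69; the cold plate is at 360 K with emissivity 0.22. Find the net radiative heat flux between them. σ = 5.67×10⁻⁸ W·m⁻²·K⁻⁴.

q ≈ 633 W/m²

For two infinite grey parallel plates, q = σ(T₁⁴ − T₂⁴)/(1/ε₁ + 1/ε₂ − 1).
T₁⁴ − T₂⁴ = 7.256×10¹⁰ − 1.680×10¹⁰ = 5.576×10¹⁰ K⁴.
1/ε₁ + 1/ε₂ − 1 = 1.449 + 4.545 − 1 = 4.995.
q = 5.67×10⁻⁸ × 5.576×10¹⁰ / 4.995.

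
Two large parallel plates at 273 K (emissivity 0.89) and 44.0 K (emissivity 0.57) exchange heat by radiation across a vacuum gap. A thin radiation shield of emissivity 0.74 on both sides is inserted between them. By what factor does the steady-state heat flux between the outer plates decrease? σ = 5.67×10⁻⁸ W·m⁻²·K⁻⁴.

factor ≈ 1.91

Without shield: q₀ = σΔ(T⁴)/(1/ε₁+1/ε₂−1) with denominator 1.878.
With shield the two gaps are in series; the resistances add: (1/ε₁+1/ε_s−1)+(1/ε_s+1/ε₂−1) = 1.475+2.106 = 3.581.
Heat-flux ratio q₀/q = 3.581/1.878.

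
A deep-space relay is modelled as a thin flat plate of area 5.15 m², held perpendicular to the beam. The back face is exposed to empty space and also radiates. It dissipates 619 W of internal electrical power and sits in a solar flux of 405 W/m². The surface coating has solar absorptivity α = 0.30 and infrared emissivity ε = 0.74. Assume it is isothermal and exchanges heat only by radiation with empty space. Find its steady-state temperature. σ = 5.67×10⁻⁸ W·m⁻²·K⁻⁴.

T ≈ 232 K

At steady state, absorbed solar power + internal power = radiated power.
Absorbed: α·S·A_cross = 0.30·405·5.150 = 625.7 W (cross-section A).
Total input = 625.7 + 619 = 1245 W.
Radiated: εσ·A_surf·T⁴ with A_surf = 2A = 10.30 m².
T⁴ = 1245/(0.74·5.67×10⁻⁸·10.30) = 2.880×10⁹ K⁴.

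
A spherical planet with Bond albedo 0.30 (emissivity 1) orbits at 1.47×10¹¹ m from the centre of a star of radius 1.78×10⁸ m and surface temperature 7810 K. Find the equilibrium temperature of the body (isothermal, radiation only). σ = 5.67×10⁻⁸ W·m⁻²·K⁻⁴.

The star's surface emits σT_*⁴; at distance d the flux is S = σT_*⁴(R_*/d)².
S = 5.67×10⁻⁸·(7810)⁴·(1.78×10⁸/1.47×10¹¹)² = 309.3 W/m².
For an isothermal sphere T⁴ = (1−a)S/(4σ) = 9.547×10⁸ K⁴.

T ≈ 176 K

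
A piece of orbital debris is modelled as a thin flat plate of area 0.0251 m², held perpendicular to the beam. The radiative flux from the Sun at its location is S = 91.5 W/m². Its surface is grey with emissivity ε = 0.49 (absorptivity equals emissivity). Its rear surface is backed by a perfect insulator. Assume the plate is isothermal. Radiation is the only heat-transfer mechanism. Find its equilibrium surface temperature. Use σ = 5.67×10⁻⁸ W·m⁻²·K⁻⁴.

T ≈ 200 K

At equilibrium, absorbed power = emitted power.
Absorbing cross-section = A = 0.02510 m²; emitting surface = A = 0.02510 m² (ratio 1).
εS·A_cross = εσ·A_surf·T⁴  ⇒  T⁴ = S/(1σ)   (ε cancels).
T⁴ = 91.5/(1·5.67×10⁻⁸) = 1.614×10⁹ K⁴.
T = (1.614×10⁹)^(1/4).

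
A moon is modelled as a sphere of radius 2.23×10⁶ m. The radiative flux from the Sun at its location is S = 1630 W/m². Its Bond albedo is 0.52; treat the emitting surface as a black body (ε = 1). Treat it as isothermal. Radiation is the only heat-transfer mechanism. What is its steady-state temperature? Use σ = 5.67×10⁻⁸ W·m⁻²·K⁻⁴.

At equilibrium, absorbed power = emitted power.
Absorbing cross-section = πr² = 1.562×10¹³ m²; emitting surface = 4πr² = 6.249×10¹³ m² (ratio 4).
(1−a)S·A_cross = εσ·A_surf·T⁴  ⇒  T⁴ = (1−a)S/(4σ).
T⁴ = 0.480·1630/(4·5.67×10⁻⁸) = 3.450×10⁹ K⁴.
T = (3.450×10⁹)^(1/4).

T ≈ 242 K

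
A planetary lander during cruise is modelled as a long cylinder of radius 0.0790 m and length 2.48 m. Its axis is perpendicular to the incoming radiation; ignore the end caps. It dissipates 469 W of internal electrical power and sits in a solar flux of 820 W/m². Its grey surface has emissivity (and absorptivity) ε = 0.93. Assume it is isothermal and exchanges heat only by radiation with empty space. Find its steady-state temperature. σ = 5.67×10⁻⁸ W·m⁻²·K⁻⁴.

T ≈ 330 K

At steady state, absorbed solar power + internal power = radiated power.
Absorbed: α·S·A_cross = 0.93·820·0.3918 = 298.8 W (cross-section 2rL).
Total input = 298.8 + 469 = 767.8 W.
Radiated: εσ·A_surf·T⁴ with A_surf = 2πrL = 1.231 m².
T⁴ = 767.8/(0.93·5.67×10⁻⁸·1.231) = 1.183×10¹⁰ K⁴.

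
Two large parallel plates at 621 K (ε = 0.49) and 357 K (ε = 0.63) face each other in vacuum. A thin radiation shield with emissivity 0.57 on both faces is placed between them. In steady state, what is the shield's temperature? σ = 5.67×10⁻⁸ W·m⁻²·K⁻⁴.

In steady state the net flux on the hot side equals that on the cold side.
σ(T₁⁴−T_s⁴)/D₁ = σ(T_s⁴−T₂⁴)/D₂, with D₁ = 1/ε₁+1/ε_s−1 = 2.795, D₂ = 1/ε_s+1/ε₂−1 = 2.342.
Solve for T_s⁴: T_s⁴ = (D₂·T₁⁴ + D₁·T₂⁴)/(D₁+D₂) = 7.663×10¹⁰ K⁴.

T_s ≈ 526 K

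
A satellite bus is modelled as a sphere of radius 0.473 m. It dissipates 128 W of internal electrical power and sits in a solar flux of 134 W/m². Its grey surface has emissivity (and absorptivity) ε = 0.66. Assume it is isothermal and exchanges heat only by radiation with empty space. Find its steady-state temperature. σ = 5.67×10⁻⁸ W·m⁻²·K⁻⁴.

T ≈ 206 K

At steady state, absorbed solar power + internal power = radiated power.
Absorbed: α·S·A_cross = 0.66·134·0.7029 = 62.16 W (cross-section πr²).
Total input = 62.16 + 128 = 190.2 W.
Radiated: εσ·A_surf·T⁴ with A_surf = 4πr² = 2.811 m².
T⁴ = 190.2/(0.66·5.67×10⁻⁸·2.811) = 1.807×10⁹ K⁴.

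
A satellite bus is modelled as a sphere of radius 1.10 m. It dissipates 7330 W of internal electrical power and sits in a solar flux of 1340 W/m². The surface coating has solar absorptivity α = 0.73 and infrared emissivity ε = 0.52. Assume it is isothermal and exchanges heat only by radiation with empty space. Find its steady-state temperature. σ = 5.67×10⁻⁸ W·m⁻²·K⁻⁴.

T ≈ 396 K

At steady state, absorbed solar power + internal power = radiated power.
Absorbed: α·S·A_cross = 0.73·1340·3.801 = 3718 W (cross-section πr²).
Total input = 3718 + 7330 = 11050 W.
Radiated: εσ·A_surf·T⁴ with A_surf = 4πr² = 15.21 m².
T⁴ = 11050/(0.52·5.67×10⁻⁸·15.21) = 2.464×10¹⁰ K⁴.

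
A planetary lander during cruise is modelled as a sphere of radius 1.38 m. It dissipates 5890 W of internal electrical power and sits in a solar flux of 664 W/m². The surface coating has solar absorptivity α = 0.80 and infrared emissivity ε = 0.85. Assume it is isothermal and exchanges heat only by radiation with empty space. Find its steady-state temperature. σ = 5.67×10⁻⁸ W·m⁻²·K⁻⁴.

T ≈ 298 K

At steady state, absorbed solar power + internal power = radiated power.
Absorbed: α·S·A_cross = 0.80·664·5.983 = 3178 W (cross-section πr²).
Total input = 3178 + 5890 = 9068 W.
Radiated: εσ·A_surf·T⁴ with A_surf = 4πr² = 23.93 m².
T⁴ = 9068/(0.85·5.67×10⁻⁸·23.93) = 7.862×10⁹ K⁴.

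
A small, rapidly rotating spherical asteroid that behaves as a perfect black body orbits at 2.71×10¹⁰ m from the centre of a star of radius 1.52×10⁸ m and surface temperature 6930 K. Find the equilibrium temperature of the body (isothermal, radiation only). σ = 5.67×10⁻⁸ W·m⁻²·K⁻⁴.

T ≈ 367 K

The star's surface emits σT_*⁴; at distance d the flux is S = σT_*⁴(R_*/d)².
S = 5.67×10⁻⁸·(6930)⁴·(1.52×10⁸/2.71×10¹⁰)² = 4114 W/m².
For an isothermal sphere T⁴ = (1−a)S/(4σ) = 1.814×10¹⁰ K⁴.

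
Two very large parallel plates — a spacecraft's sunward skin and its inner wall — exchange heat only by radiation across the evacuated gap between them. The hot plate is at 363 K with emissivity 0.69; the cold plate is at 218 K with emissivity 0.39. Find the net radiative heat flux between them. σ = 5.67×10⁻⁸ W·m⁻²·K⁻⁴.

q ≈ 284 W/m²

For two infinite grey parallel plates, q = σ(T₁⁴ − T₂⁴)/(1/ε₁ + 1/ε₂ − 1).
T₁⁴ − T₂⁴ = 1.736×10¹⁰ − 2.259×10⁹ = 1.510×10¹⁰ K⁴.
1/ε₁ + 1/ε₂ − 1 = 1.449 + 2.564 − 1 = 3.013.
q = 5.67×10⁻⁸ × 1.510×10¹⁰ / 3.013.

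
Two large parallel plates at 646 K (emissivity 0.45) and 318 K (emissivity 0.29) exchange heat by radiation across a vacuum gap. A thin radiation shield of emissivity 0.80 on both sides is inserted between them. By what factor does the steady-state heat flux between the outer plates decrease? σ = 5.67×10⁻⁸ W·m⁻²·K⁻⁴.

Without shield: q₀ = σΔ(T⁴)/(1/ε₁+1/ε₂−1) with denominator 4.670.
With shield the two gaps are in series; the resistances add: (1/ε₁+1/ε_s−1)+(1/ε_s+1/ε₂−1) = 2.472+3.698 = 6.170.
Heat-flux ratio q₀/q = 6.170/4.670.

factor ≈ 1.32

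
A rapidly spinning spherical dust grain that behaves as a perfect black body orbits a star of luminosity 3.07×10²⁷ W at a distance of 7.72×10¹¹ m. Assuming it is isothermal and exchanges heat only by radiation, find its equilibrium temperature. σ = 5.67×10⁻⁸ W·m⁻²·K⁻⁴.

T ≈ 206 K

First find the stellar flux at distance d: S = L/(4πd²) = 3.07×10²⁷/(4π·(7.72×10¹¹)²) = 409.9 W/m².
For an isothermal sphere, absorbed (1−a)S·πr² = emitted σ·4πr²·T⁴, so T⁴ = (1−a)S/(4σ).
T⁴ = 1.00·409.9/(4·5.67×10⁻⁸) = 1.807×10⁹ K⁴.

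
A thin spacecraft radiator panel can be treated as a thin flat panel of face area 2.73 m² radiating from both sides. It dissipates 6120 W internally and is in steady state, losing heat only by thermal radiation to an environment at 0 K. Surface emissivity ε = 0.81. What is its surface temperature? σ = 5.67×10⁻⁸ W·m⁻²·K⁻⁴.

Steady state: internal power = radiated power, P = εσA T⁴.
Radiating area A = 2·2.73 = 5.460 m².
T⁴ = P/(εσA) = 6120/(0.81·5.67×10⁻⁸·5.460) = 2.441×10¹⁰ K⁴.
T = (2.441×10¹⁰)^(1/4).

T ≈ 395 K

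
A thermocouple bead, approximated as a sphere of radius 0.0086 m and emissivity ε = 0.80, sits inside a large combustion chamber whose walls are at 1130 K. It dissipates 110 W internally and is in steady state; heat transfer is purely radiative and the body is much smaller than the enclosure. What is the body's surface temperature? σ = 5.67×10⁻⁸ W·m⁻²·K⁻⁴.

T ≈ 1430 K

For a small grey body in a large enclosure, net radiated power = εσA(T⁴ − T_w⁴).
Steady state: P = εσA(T⁴ − T_w⁴) with A = 4πr² = 9.294×10⁻⁴ m².
T⁴ = P/(εσA) + T_w⁴ = 110/(0.80·5.67×10⁻⁸·9.294×10⁻⁴) + (1130)⁴
    = 2.609×10¹² + 1.630×10¹² = 4.240×10¹² K⁴.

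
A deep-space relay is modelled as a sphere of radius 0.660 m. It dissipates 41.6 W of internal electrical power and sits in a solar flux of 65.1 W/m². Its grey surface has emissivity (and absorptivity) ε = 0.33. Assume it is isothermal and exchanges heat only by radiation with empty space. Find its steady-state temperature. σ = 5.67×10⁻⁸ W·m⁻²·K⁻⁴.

T ≈ 162 K

At steady state, absorbed solar power + internal power = radiated power.
Absorbed: α·S·A_cross = 0.33·65.1·1.368 = 29.40 W (cross-section πr²).
Total input = 29.40 + 41.6 = 71.00 W.
Radiated: εσ·A_surf·T⁴ with A_surf = 4πr² = 5.474 m².
T⁴ = 71.00/(0.33·5.67×10⁻⁸·5.474) = 6.932×10⁸ K⁴.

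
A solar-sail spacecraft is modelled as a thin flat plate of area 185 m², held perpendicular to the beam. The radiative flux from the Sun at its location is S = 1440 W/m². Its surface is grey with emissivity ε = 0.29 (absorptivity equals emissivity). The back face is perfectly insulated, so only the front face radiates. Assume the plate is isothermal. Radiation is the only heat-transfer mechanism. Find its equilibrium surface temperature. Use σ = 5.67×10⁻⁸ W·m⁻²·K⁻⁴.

At equilibrium, absorbed power = emitted power.
Absorbing cross-section = A = 185.0 m²; emitting surface = A = 185.0 m² (ratio 1).
εS·A_cross = εσ·A_surf·T⁴  ⇒  T⁴ = S/(1σ)   (ε cancels).
T⁴ = 1440/(1·5.67×10⁻⁸) = 2.540×10¹⁰ K⁴.
T = (2.540×10¹⁰)^(1/4).

T ≈ 399 K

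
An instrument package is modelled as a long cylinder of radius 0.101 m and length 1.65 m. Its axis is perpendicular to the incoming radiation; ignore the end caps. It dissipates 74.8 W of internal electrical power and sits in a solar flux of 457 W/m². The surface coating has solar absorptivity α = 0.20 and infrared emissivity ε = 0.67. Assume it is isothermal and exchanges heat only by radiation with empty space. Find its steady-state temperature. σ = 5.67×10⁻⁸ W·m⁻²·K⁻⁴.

At steady state, absorbed solar power + internal power = radiated power.
Absorbed: α·S·A_cross = 0.20·457·0.3333 = 30.46 W (cross-section 2rL).
Total input = 30.46 + 74.8 = 105.3 W.
Radiated: εσ·A_surf·T⁴ with A_surf = 2πrL = 1.047 m².
T⁴ = 105.3/(0.67·5.67×10⁻⁸·1.047) = 2.646×10⁹ K⁴.

T ≈ 227 K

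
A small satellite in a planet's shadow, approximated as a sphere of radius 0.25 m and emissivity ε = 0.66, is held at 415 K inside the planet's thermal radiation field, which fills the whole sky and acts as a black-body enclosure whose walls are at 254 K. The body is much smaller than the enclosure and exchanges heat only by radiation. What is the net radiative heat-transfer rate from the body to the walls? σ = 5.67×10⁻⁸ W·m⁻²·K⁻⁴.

For a small grey body in a large enclosure: P_net = εσA(T_body⁴ − T_wall⁴).
A = 4πr² = 0.7854 m²; T_body⁴ − T_wall⁴ = 2.966×10¹⁰ − 4.162×10⁹ = 2.550×10¹⁰ K⁴.
|P_net| = 0.66·5.67×10⁻⁸·0.7854·2.550×10¹⁰.

P_net ≈ 749 W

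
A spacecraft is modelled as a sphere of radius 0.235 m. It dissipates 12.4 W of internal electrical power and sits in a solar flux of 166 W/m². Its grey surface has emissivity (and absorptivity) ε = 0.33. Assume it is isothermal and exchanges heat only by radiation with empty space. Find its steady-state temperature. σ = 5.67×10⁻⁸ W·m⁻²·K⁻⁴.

T ≈ 203 K

At steady state, absorbed solar power + internal power = radiated power.
Absorbed: α·S·A_cross = 0.33·166·0.1735 = 9.504 W (cross-section πr²).
Total input = 9.504 + 12.4 = 21.90 W.
Radiated: εσ·A_surf·T⁴ with A_surf = 4πr² = 0.6940 m².
T⁴ = 21.90/(0.33·5.67×10⁻⁸·0.6940) = 1.687×10⁹ K⁴.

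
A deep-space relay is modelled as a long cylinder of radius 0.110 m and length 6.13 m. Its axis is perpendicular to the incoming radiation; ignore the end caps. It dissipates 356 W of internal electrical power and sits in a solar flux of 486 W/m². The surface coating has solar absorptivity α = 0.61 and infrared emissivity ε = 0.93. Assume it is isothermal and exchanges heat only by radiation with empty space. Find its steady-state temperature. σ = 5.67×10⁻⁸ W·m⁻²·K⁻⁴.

At steady state, absorbed solar power + internal power = radiated power.
Absorbed: α·S·A_cross = 0.61·486·1.349 = 399.8 W (cross-section 2rL).
Total input = 399.8 + 356 = 755.8 W.
Radiated: εσ·A_surf·T⁴ with A_surf = 2πrL = 4.237 m².
T⁴ = 755.8/(0.93·5.67×10⁻⁸·4.237) = 3.383×10⁹ K⁴.

T ≈ 241 K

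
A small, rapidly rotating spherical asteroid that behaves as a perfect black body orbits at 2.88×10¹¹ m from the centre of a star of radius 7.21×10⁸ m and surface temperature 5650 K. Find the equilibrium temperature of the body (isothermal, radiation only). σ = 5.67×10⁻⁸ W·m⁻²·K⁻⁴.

The star's surface emits σT_*⁴; at distance d the flux is S = σT_*⁴(R_*/d)².
S = 5.67×10⁻⁸·(5650)⁴·(7.21×10⁸/2.88×10¹¹)² = 362.1 W/m².
For an isothermal sphere T⁴ = (1−a)S/(4σ) = 1.597×10⁹ K⁴.

T ≈ 200 K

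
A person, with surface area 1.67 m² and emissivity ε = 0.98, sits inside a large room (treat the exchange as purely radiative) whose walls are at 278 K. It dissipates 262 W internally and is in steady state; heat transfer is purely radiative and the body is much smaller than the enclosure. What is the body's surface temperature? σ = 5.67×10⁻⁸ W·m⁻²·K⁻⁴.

For a small grey body in a large enclosure, net radiated power = εσA(T⁴ − T_w⁴).
Steady state: P = εσA(T⁴ − T_w⁴) with A = 1.67 m².
T⁴ = P/(εσA) + T_w⁴ = 262/(0.98·5.67×10⁻⁸·1.670) + (278)⁴
    = 2.823×10⁹ + 5.973×10⁹ = 8.796×10⁹ K⁴.

T ≈ 306 K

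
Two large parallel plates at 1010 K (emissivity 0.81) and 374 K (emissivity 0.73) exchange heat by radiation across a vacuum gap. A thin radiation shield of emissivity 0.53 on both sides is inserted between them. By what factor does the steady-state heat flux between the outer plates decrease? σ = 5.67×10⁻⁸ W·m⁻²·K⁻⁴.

factor ≈ 2.73

Without shield: q₀ = σΔ(T⁴)/(1/ε₁+1/ε₂−1) with denominator 1.604.
With shield the two gaps are in series; the resistances add: (1/ε₁+1/ε_s−1)+(1/ε_s+1/ε₂−1) = 2.121+2.257 = 4.378.
Heat-flux ratio q₀/q = 4.378/1.604.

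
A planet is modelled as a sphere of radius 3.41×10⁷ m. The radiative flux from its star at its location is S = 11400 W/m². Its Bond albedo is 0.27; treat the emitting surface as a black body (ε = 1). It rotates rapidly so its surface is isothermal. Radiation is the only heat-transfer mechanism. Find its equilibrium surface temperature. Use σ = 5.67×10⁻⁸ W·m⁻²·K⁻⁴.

T ≈ 438 K

At equilibrium, absorbed power = emitted power.
Absorbing cross-section = πr² = 3.653×10¹⁵ m²; emitting surface = 4πr² = 1.461×10¹⁶ m² (ratio 4).
(1−a)S·A_cross = εσ·A_surf·T⁴  ⇒  T⁴ = (1−a)S/(4σ).
T⁴ = 0.730·11400/(4·5.67×10⁻⁸) = 3.669×10¹⁰ K⁴.
T = (3.669×10¹⁰)^(1/4).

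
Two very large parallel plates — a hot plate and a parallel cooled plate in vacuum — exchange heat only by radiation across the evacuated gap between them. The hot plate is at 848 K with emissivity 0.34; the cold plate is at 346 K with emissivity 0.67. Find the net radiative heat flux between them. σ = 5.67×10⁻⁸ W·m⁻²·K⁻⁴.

q ≈ 8300 W/m²

For two infinite grey parallel plates, q = σ(T₁⁴ − T₂⁴)/(1/ε₁ + 1/ε₂ − 1).
T₁⁴ − T₂⁴ = 5.171×10¹¹ − 1.433×10¹⁰ = 5.028×10¹¹ K⁴.
1/ε₁ + 1/ε₂ − 1 = 2.941 + 1.493 − 1 = 3.434.
q = 5.67×10⁻⁸ × 5.028×10¹¹ / 3.434.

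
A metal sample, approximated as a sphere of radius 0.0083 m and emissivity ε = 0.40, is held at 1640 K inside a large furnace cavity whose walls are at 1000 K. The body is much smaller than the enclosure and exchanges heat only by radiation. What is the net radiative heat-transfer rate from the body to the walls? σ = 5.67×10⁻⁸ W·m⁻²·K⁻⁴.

For a small grey body in a large enclosure: P_net = εσA(T_body⁴ − T_wall⁴).
A = 4πr² = 8.657×10⁻⁴ m²; T_body⁴ − T_wall⁴ = 7.234×10¹² − 1.000×10¹² = 6.234×10¹² K⁴.
|P_net| = 0.40·5.67×10⁻⁸·8.657×10⁻⁴·6.234×10¹².

P_net ≈ 122 W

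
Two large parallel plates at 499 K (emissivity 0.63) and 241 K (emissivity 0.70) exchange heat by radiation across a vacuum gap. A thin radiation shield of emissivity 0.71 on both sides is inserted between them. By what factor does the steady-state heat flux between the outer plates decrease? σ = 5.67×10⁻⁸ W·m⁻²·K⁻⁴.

Without shield: q₀ = σΔ(T⁴)/(1/ε₁+1/ε₂−1) with denominator 2.016.
With shield the two gaps are in series; the resistances add: (1/ε₁+1/ε_s−1)+(1/ε_s+1/ε₂−1) = 1.996+1.837 = 3.833.
Heat-flux ratio q₀/q = 3.833/2.016.

factor ≈ 1.90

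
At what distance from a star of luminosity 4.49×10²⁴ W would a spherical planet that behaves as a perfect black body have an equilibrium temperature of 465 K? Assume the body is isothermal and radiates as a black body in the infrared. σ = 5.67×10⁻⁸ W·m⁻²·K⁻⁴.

For an isothermal black-emitting sphere, (1−a)S·πr² = σ·4πr²·T⁴ ⇒ S = 4σT⁴/(1−a).
S = 4·5.67×10⁻⁸·(465)⁴/1.00 = 10600 W/m².
Flux falls as S = L/(4πd²), so d = √(L/(4πS)) = √(4.49×10²⁴/(4π·10600)).

d ≈ 5.80×10⁹ m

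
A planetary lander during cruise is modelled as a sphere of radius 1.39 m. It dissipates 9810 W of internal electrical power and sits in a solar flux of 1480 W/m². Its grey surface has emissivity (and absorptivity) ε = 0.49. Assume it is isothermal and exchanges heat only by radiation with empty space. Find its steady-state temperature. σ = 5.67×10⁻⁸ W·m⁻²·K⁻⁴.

At steady state, absorbed solar power + internal power = radiated power.
Absorbed: α·S·A_cross = 0.49·1480·6.070 = 4402 W (cross-section πr²).
Total input = 4402 + 9810 = 14210 W.
Radiated: εσ·A_surf·T⁴ with A_surf = 4πr² = 24.28 m².
T⁴ = 14210/(0.49·5.67×10⁻⁸·24.28) = 2.107×10¹⁰ K⁴.

T ≈ 381 K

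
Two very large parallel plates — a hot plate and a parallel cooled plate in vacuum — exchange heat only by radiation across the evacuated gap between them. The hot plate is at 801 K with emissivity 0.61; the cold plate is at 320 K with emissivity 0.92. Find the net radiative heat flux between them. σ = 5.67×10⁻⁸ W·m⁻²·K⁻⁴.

q ≈ 13200 W/m²

For two infinite grey parallel plates, q = σ(T₁⁴ − T₂⁴)/(1/ε₁ + 1/ε₂ − 1).
T₁⁴ − T₂⁴ = 4.117×10¹¹ − 1.049×10¹⁰ = 4.012×10¹¹ K⁴.
1/ε₁ + 1/ε₂ − 1 = 1.639 + 1.087 − 1 = 1.726.
q = 5.67×10⁻⁸ × 4.012×10¹¹ / 1.726.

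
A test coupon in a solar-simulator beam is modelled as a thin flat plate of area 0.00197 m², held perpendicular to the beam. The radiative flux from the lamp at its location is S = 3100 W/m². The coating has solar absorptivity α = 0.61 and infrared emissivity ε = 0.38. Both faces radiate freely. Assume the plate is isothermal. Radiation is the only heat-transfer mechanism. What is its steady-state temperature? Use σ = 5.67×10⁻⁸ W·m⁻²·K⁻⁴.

At equilibrium, absorbed power = emitted power.
Absorbing cross-section = A = 0.001970 m²; emitting surface = 2A = 0.003940 m² (ratio 2).
αS·A_cross = εσ·A_surf·T⁴  ⇒  T⁴ = αS/(ε·2σ).
T⁴ = 0.610·3100/(0.38·2·5.67×10⁻⁸) = 4.388×10¹⁰ K⁴.
T = (4.388×10¹⁰)^(1/4).

T ≈ 458 K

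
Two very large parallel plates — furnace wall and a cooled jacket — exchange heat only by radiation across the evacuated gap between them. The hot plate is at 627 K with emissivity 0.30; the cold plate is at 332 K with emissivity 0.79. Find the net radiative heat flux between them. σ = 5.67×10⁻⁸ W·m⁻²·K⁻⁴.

q ≈ 2240 W/m²

For two infinite grey parallel plates, q = σ(T₁⁴ − T₂⁴)/(1/ε₁ + 1/ε₂ − 1).
T₁⁴ − T₂⁴ = 1.546×10¹¹ − 1.215×10¹⁰ = 1.424×10¹¹ K⁴.
1/ε₁ + 1/ε₂ − 1 = 3.333 + 1.266 − 1 = 3.599.
q = 5.67×10⁻⁸ × 1.424×10¹¹ / 3.599.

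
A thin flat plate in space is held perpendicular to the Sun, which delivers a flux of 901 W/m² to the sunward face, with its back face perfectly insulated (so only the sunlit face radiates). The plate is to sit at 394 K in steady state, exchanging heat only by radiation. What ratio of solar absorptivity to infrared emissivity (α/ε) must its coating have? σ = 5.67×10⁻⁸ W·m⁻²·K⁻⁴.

α/ε ≈ 1.52

Balance: αS·A = εσ·1A·T⁴ ⇒ α/ε = σT⁴/S.
α/ε = 5.67×10⁻⁸·(394)⁴/901 = 5.67×10⁻⁸·2.410×10¹⁰/901.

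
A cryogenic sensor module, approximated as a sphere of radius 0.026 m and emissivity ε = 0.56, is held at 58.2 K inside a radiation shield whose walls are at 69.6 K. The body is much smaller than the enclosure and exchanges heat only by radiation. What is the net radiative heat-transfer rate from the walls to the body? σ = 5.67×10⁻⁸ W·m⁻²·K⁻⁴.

For a small grey body in a large enclosure: P_net = εσA(T_body⁴ − T_wall⁴).
A = 4πr² = 0.008495 m²; T_body⁴ − T_wall⁴ = 1.147×10⁷ − 2.347×10⁷ = -1.199×10⁷ K⁴.
|P_net| = 0.56·5.67×10⁻⁸·0.008495·1.199×10⁷.

P_net ≈ 0.00323 W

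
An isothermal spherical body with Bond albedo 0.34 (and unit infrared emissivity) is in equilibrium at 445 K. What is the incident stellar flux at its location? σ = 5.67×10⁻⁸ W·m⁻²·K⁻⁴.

S ≈ 13500 W/m²

(1−a)S·πr² = σ·4πr²·T⁴ ⇒ S = 4σT⁴/(1−a).
S = 4·5.67×10⁻⁸·3.921×10¹⁰/0.660.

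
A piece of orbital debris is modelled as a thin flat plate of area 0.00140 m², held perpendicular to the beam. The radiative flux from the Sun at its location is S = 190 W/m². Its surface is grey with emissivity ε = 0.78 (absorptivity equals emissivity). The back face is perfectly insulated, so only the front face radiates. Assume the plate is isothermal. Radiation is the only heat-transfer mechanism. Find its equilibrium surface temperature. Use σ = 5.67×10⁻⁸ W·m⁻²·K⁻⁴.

T ≈ 241 K

At equilibrium, absorbed power = emitted power.
Absorbing cross-section = A = 0.001400 m²; emitting surface = A = 0.001400 m² (ratio 1).
εS·A_cross = εσ·A_surf·T⁴  ⇒  T⁴ = S/(1σ)   (ε cancels).
T⁴ = 190/(1·5.67×10⁻⁸) = 3.351×10⁹ K⁴.
T = (3.351×10⁹)^(1/4).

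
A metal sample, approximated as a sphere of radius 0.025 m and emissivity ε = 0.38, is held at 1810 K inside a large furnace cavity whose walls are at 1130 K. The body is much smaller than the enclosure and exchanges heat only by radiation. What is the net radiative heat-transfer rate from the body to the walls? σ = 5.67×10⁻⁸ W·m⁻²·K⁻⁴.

P_net ≈ 1540 W

For a small grey body in a large enclosure: P_net = εσA(T_body⁴ − T_wall⁴).
A = 4πr² = 0.007854 m²; T_body⁴ − T_wall⁴ = 1.073×10¹³ − 1.630×10¹² = 9.102×10¹² K⁴.
|P_net| = 0.38·5.67×10⁻⁸·0.007854·9.102×10¹².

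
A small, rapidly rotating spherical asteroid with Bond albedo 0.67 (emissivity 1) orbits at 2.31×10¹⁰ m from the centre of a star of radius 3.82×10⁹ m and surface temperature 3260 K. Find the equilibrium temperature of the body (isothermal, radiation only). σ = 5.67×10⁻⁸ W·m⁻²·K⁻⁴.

T ≈ 710 K

The star's surface emits σT_*⁴; at distance d the flux is S = σT_*⁴(R_*/d)².
S = 5.67×10⁻⁸·(3260)⁴·(3.82×10⁹/2.31×10¹⁰)² = 1.751×10⁵ W/m².
For an isothermal sphere T⁴ = (1−a)S/(4σ) = 2.548×10¹¹ K⁴.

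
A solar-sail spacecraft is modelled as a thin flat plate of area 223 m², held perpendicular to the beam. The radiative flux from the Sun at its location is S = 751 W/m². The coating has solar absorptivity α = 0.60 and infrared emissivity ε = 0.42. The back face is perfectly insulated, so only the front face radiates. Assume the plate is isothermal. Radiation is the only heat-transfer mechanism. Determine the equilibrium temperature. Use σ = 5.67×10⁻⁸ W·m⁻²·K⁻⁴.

T ≈ 371 K

At equilibrium, absorbed power = emitted power.
Absorbing cross-section = A = 223.0 m²; emitting surface = A = 223.0 m² (ratio 1).
αS·A_cross = εσ·A_surf·T⁴  ⇒  T⁴ = αS/(ε·1σ).
T⁴ = 0.600·751/(0.42·1·5.67×10⁻⁸) = 1.892×10¹⁰ K⁴.
T = (1.892×10¹⁰)^(1/4).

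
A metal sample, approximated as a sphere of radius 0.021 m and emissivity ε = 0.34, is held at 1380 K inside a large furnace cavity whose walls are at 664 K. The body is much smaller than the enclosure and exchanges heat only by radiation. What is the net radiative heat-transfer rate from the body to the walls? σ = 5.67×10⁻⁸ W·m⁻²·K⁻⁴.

P_net ≈ 367 W

For a small grey body in a large enclosure: P_net = εσA(T_body⁴ − T_wall⁴).
A = 4πr² = 0.005542 m²; T_body⁴ − T_wall⁴ = 3.627×10¹² − 1.944×10¹¹ = 3.432×10¹² K⁴.
|P_net| = 0.34·5.67×10⁻⁸·0.005542·3.432×10¹².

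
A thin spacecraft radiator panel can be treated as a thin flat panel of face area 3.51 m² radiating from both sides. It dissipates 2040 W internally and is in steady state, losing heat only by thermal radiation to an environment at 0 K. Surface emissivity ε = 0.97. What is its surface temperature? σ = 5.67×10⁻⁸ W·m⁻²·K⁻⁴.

Steady state: internal power = radiated power, P = εσA T⁴.
Radiating area A = 2·3.51 = 7.020 m².
T⁴ = P/(εσA) = 2040/(0.97·5.67×10⁻⁸·7.020) = 5.284×10⁹ K⁴.
T = (5.284×10⁹)^(1/4).

T ≈ 270 K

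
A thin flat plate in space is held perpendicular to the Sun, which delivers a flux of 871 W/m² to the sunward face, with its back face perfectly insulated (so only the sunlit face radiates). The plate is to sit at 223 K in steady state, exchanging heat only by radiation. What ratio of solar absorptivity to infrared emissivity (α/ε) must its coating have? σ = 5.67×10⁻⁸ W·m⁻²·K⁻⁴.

α/ε ≈ 0.161

Balance: αS·A = εσ·1A·T⁴ ⇒ α/ε = σT⁴/S.
α/ε = 5.67×10⁻⁸·(223)⁴/871 = 5.67×10⁻⁸·2.473×10⁹/871.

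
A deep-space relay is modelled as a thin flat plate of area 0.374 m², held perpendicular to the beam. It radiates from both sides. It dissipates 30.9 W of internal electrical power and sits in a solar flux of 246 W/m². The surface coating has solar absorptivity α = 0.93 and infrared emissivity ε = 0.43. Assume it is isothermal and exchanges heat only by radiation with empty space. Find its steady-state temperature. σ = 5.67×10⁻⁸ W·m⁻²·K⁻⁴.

T ≈ 283 K

At steady state, absorbed solar power + internal power = radiated power.
Absorbed: α·S·A_cross = 0.93·246·0.3740 = 85.56 W (cross-section A).
Total input = 85.56 + 30.9 = 116.5 W.
Radiated: εσ·A_surf·T⁴ with A_surf = 2A = 0.7480 m².
T⁴ = 116.5/(0.43·5.67×10⁻⁸·0.7480) = 6.386×10⁹ K⁴.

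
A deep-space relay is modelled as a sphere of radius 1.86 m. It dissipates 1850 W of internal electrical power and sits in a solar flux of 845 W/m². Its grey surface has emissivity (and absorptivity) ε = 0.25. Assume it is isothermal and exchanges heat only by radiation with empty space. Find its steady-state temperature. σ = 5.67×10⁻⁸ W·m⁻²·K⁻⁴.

T ≈ 286 K

At steady state, absorbed solar power + internal power = radiated power.
Absorbed: α·S·A_cross = 0.25·845·10.87 = 2296 W (cross-section πr²).
Total input = 2296 + 1850 = 4146 W.
Radiated: εσ·A_surf·T⁴ with A_surf = 4πr² = 43.47 m².
T⁴ = 4146/(0.25·5.67×10⁻⁸·43.47) = 6.728×10⁹ K⁴.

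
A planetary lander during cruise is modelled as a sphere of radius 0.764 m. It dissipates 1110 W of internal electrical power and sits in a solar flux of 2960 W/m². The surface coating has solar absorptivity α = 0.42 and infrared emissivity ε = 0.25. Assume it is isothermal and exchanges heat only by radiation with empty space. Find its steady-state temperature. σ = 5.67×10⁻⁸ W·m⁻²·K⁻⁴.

At steady state, absorbed solar power + internal power = radiated power.
Absorbed: α·S·A_cross = 0.42·2960·1.834 = 2280 W (cross-section πr²).
Total input = 2280 + 1110 = 3390 W.
Radiated: εσ·A_surf·T⁴ with A_surf = 4πr² = 7.335 m².
T⁴ = 3390/(0.25·5.67×10⁻⁸·7.335) = 3.260×10¹⁰ K⁴.

T ≈ 425 K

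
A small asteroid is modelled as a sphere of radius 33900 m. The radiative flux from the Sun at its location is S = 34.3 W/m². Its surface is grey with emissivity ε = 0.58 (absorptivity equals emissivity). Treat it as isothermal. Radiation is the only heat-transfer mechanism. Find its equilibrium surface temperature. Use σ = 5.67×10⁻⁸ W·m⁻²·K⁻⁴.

At equilibrium, absorbed power = emitted power.
Absorbing cross-section = πr² = 3.610×10⁹ m²; emitting surface = 4πr² = 1.444×10¹⁰ m² (ratio 4).
εS·A_cross = εσ·A_surf·T⁴  ⇒  T⁴ = S/(4σ)   (ε cancels).
T⁴ = 34.3/(4·5.67×10⁻⁸) = 1.512×10⁸ K⁴.
T = (1.512×10⁸)^(1/4).

T ≈ 111 K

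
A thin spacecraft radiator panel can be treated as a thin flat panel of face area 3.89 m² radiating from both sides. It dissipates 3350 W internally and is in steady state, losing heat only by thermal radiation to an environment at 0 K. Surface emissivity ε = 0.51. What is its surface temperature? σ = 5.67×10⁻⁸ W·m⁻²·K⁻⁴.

Steady state: internal power = radiated power, P = εσA T⁴.
Radiating area A = 2·3.89 = 7.780 m².
T⁴ = P/(εσA) = 3350/(0.51·5.67×10⁻⁸·7.780) = 1.489×10¹⁰ K⁴.
T = (1.489×10¹⁰)^(1/4).

T ≈ 349 K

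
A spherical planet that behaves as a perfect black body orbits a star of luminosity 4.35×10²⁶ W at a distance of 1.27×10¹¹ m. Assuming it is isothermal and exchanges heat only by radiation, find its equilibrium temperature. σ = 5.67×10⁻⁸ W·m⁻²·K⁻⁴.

First find the stellar flux at distance d: S = L/(4πd²) = 4.35×10²⁶/(4π·(1.27×10¹¹)²) = 2146 W/m².
For an isothermal sphere, absorbed (1−a)S·πr² = emitted σ·4πr²·T⁴, so T⁴ = (1−a)S/(4σ).
T⁴ = 1.00·2146/(4·5.67×10⁻⁸) = 9.463×10⁹ K⁴.

T ≈ 312 K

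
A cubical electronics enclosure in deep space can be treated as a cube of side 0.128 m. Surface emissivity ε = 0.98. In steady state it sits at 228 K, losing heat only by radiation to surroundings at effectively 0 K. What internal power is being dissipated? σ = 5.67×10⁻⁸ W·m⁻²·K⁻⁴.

Steady state: P = εσA T⁴.
A = 6L² = 0.09830 m²; T⁴ = (228)⁴ = 2.702×10⁹ K⁴.
P = 0.98 × 5.67×10⁻⁸ × 0.09830 × 2.702×10⁹.

P ≈ 14.8 W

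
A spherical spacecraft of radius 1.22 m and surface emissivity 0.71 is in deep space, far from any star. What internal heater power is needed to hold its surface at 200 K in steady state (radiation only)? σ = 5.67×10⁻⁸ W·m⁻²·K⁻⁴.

P ≈ 1200 W

P = εσ·4πr²·T⁴.
4πr² = 18.70 m²; T⁴ = 1.600×10⁹ K⁴.
P = 0.71·5.67×10⁻⁸·18.70·1.600×10⁹.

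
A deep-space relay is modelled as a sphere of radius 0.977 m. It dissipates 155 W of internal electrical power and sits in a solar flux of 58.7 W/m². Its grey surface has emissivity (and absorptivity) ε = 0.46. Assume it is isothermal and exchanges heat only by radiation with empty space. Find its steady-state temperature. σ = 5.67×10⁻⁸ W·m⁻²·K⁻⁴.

T ≈ 166 K

At steady state, absorbed solar power + internal power = radiated power.
Absorbed: α·S·A_cross = 0.46·58.7·2.999 = 80.97 W (cross-section πr²).
Total input = 80.97 + 155 = 236.0 W.
Radiated: εσ·A_surf·T⁴ with A_surf = 4πr² = 11.99 m².
T⁴ = 236.0/(0.46·5.67×10⁻⁸·11.99) = 7.543×10⁸ K⁴.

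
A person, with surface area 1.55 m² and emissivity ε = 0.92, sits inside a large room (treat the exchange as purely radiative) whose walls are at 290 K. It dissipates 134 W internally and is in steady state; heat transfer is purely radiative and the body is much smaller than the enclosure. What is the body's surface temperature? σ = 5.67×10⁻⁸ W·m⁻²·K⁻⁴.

For a small grey body in a large enclosure, net radiated power = εσA(T⁴ − T_w⁴).
Steady state: P = εσA(T⁴ − T_w⁴) with A = 1.55 m².
T⁴ = P/(εσA) + T_w⁴ = 134/(0.92·5.67×10⁻⁸·1.550) + (290)⁴
    = 1.657×10⁹ + 7.073×10⁹ = 8.730×10⁹ K⁴.

T ≈ 306 K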